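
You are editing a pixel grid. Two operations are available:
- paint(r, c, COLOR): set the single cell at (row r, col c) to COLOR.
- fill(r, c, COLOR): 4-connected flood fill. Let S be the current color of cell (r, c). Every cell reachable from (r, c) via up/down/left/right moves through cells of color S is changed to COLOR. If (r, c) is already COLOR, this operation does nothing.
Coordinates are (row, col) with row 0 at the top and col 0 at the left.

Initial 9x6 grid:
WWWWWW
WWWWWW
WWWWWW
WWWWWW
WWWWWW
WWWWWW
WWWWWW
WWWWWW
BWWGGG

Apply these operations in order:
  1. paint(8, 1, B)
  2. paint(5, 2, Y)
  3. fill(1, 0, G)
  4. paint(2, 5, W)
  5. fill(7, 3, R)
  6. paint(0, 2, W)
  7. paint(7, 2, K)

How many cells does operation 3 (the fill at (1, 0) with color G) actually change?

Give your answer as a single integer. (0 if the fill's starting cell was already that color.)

Answer: 48

Derivation:
After op 1 paint(8,1,B):
WWWWWW
WWWWWW
WWWWWW
WWWWWW
WWWWWW
WWWWWW
WWWWWW
WWWWWW
BBWGGG
After op 2 paint(5,2,Y):
WWWWWW
WWWWWW
WWWWWW
WWWWWW
WWWWWW
WWYWWW
WWWWWW
WWWWWW
BBWGGG
After op 3 fill(1,0,G) [48 cells changed]:
GGGGGG
GGGGGG
GGGGGG
GGGGGG
GGGGGG
GGYGGG
GGGGGG
GGGGGG
BBGGGG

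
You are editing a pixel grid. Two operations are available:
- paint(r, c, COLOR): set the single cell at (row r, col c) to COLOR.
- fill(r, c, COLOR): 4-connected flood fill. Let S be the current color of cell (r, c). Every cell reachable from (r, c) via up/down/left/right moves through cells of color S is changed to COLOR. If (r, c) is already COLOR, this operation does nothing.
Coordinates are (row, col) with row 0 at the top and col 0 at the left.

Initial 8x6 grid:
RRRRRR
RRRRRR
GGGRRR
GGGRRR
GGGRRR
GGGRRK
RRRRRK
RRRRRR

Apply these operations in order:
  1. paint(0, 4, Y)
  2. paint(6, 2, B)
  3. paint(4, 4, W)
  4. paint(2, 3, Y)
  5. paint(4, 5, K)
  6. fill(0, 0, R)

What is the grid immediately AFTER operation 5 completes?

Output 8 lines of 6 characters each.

Answer: RRRRYR
RRRRRR
GGGYRR
GGGRRR
GGGRWK
GGGRRK
RRBRRK
RRRRRR

Derivation:
After op 1 paint(0,4,Y):
RRRRYR
RRRRRR
GGGRRR
GGGRRR
GGGRRR
GGGRRK
RRRRRK
RRRRRR
After op 2 paint(6,2,B):
RRRRYR
RRRRRR
GGGRRR
GGGRRR
GGGRRR
GGGRRK
RRBRRK
RRRRRR
After op 3 paint(4,4,W):
RRRRYR
RRRRRR
GGGRRR
GGGRRR
GGGRWR
GGGRRK
RRBRRK
RRRRRR
After op 4 paint(2,3,Y):
RRRRYR
RRRRRR
GGGYRR
GGGRRR
GGGRWR
GGGRRK
RRBRRK
RRRRRR
After op 5 paint(4,5,K):
RRRRYR
RRRRRR
GGGYRR
GGGRRR
GGGRWK
GGGRRK
RRBRRK
RRRRRR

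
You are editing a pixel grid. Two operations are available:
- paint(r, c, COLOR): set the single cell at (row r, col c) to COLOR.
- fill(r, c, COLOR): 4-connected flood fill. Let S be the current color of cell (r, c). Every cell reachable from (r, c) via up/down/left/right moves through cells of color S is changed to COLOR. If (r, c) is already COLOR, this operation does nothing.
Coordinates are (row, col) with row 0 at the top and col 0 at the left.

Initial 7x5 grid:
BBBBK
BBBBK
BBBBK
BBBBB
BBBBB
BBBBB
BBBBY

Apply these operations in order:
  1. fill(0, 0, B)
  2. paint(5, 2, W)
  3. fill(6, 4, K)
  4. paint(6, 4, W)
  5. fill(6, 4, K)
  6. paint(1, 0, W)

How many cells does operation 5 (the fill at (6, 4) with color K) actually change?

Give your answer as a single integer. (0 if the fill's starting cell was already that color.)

After op 1 fill(0,0,B) [0 cells changed]:
BBBBK
BBBBK
BBBBK
BBBBB
BBBBB
BBBBB
BBBBY
After op 2 paint(5,2,W):
BBBBK
BBBBK
BBBBK
BBBBB
BBBBB
BBWBB
BBBBY
After op 3 fill(6,4,K) [1 cells changed]:
BBBBK
BBBBK
BBBBK
BBBBB
BBBBB
BBWBB
BBBBK
After op 4 paint(6,4,W):
BBBBK
BBBBK
BBBBK
BBBBB
BBBBB
BBWBB
BBBBW
After op 5 fill(6,4,K) [1 cells changed]:
BBBBK
BBBBK
BBBBK
BBBBB
BBBBB
BBWBB
BBBBK

Answer: 1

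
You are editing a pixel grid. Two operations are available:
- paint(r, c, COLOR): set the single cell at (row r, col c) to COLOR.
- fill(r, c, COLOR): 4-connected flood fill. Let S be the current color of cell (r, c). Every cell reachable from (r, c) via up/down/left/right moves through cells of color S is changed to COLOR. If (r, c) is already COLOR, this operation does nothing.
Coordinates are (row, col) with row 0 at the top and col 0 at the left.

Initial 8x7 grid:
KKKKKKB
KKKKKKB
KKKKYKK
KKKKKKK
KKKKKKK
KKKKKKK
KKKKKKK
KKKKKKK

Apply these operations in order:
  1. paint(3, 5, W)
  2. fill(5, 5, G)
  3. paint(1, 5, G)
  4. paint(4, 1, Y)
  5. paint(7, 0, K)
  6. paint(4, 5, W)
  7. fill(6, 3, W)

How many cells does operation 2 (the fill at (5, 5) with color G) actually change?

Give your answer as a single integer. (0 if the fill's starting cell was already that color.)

After op 1 paint(3,5,W):
KKKKKKB
KKKKKKB
KKKKYKK
KKKKKWK
KKKKKKK
KKKKKKK
KKKKKKK
KKKKKKK
After op 2 fill(5,5,G) [52 cells changed]:
GGGGGGB
GGGGGGB
GGGGYGG
GGGGGWG
GGGGGGG
GGGGGGG
GGGGGGG
GGGGGGG

Answer: 52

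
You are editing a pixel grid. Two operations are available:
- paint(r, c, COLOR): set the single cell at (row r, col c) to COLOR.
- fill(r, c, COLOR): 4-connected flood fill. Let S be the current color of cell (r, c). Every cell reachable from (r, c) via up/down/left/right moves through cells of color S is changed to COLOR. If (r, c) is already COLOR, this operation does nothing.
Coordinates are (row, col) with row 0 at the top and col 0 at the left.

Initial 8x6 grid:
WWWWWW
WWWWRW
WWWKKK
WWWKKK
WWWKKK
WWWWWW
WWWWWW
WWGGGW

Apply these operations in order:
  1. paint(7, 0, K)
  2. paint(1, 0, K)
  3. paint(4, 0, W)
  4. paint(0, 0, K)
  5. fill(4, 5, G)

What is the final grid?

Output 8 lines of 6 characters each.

After op 1 paint(7,0,K):
WWWWWW
WWWWRW
WWWKKK
WWWKKK
WWWKKK
WWWWWW
WWWWWW
KWGGGW
After op 2 paint(1,0,K):
WWWWWW
KWWWRW
WWWKKK
WWWKKK
WWWKKK
WWWWWW
WWWWWW
KWGGGW
After op 3 paint(4,0,W):
WWWWWW
KWWWRW
WWWKKK
WWWKKK
WWWKKK
WWWWWW
WWWWWW
KWGGGW
After op 4 paint(0,0,K):
KWWWWW
KWWWRW
WWWKKK
WWWKKK
WWWKKK
WWWWWW
WWWWWW
KWGGGW
After op 5 fill(4,5,G) [9 cells changed]:
KWWWWW
KWWWRW
WWWGGG
WWWGGG
WWWGGG
WWWWWW
WWWWWW
KWGGGW

Answer: KWWWWW
KWWWRW
WWWGGG
WWWGGG
WWWGGG
WWWWWW
WWWWWW
KWGGGW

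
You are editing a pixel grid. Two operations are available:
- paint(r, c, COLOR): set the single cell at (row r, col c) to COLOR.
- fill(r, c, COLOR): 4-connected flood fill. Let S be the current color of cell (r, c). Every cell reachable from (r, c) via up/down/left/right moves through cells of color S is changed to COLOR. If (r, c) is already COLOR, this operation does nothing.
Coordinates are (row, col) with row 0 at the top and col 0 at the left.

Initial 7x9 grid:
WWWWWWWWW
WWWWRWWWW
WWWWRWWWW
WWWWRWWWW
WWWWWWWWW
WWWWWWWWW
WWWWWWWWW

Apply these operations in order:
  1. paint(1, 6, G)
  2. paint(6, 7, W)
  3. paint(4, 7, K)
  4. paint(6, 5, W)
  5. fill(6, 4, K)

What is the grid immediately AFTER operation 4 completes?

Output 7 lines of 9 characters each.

After op 1 paint(1,6,G):
WWWWWWWWW
WWWWRWGWW
WWWWRWWWW
WWWWRWWWW
WWWWWWWWW
WWWWWWWWW
WWWWWWWWW
After op 2 paint(6,7,W):
WWWWWWWWW
WWWWRWGWW
WWWWRWWWW
WWWWRWWWW
WWWWWWWWW
WWWWWWWWW
WWWWWWWWW
After op 3 paint(4,7,K):
WWWWWWWWW
WWWWRWGWW
WWWWRWWWW
WWWWRWWWW
WWWWWWWKW
WWWWWWWWW
WWWWWWWWW
After op 4 paint(6,5,W):
WWWWWWWWW
WWWWRWGWW
WWWWRWWWW
WWWWRWWWW
WWWWWWWKW
WWWWWWWWW
WWWWWWWWW

Answer: WWWWWWWWW
WWWWRWGWW
WWWWRWWWW
WWWWRWWWW
WWWWWWWKW
WWWWWWWWW
WWWWWWWWW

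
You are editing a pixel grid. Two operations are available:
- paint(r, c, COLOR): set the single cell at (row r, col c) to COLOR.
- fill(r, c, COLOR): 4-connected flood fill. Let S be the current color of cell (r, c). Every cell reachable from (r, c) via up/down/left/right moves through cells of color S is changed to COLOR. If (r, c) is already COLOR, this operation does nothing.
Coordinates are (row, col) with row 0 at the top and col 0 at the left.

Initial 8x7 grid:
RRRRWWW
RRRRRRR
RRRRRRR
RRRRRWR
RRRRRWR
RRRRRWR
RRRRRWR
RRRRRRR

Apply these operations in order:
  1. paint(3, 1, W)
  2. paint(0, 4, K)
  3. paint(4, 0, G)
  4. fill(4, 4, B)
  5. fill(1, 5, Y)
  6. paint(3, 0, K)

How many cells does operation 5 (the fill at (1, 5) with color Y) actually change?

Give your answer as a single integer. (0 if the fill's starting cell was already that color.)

After op 1 paint(3,1,W):
RRRRWWW
RRRRRRR
RRRRRRR
RWRRRWR
RRRRRWR
RRRRRWR
RRRRRWR
RRRRRRR
After op 2 paint(0,4,K):
RRRRKWW
RRRRRRR
RRRRRRR
RWRRRWR
RRRRRWR
RRRRRWR
RRRRRWR
RRRRRRR
After op 3 paint(4,0,G):
RRRRKWW
RRRRRRR
RRRRRRR
RWRRRWR
GRRRRWR
RRRRRWR
RRRRRWR
RRRRRRR
After op 4 fill(4,4,B) [47 cells changed]:
BBBBKWW
BBBBBBB
BBBBBBB
BWBBBWB
GBBBBWB
BBBBBWB
BBBBBWB
BBBBBBB
After op 5 fill(1,5,Y) [47 cells changed]:
YYYYKWW
YYYYYYY
YYYYYYY
YWYYYWY
GYYYYWY
YYYYYWY
YYYYYWY
YYYYYYY

Answer: 47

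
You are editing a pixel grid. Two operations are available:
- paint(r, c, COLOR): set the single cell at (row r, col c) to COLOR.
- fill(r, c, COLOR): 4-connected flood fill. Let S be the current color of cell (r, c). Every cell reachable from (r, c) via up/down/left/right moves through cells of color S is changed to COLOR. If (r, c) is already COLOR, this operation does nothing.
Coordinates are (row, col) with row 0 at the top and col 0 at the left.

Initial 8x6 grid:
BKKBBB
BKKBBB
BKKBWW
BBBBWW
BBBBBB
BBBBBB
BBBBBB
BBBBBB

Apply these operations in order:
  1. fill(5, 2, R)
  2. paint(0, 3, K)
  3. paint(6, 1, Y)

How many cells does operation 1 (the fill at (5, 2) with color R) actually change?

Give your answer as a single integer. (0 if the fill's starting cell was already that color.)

After op 1 fill(5,2,R) [38 cells changed]:
RKKRRR
RKKRRR
RKKRWW
RRRRWW
RRRRRR
RRRRRR
RRRRRR
RRRRRR

Answer: 38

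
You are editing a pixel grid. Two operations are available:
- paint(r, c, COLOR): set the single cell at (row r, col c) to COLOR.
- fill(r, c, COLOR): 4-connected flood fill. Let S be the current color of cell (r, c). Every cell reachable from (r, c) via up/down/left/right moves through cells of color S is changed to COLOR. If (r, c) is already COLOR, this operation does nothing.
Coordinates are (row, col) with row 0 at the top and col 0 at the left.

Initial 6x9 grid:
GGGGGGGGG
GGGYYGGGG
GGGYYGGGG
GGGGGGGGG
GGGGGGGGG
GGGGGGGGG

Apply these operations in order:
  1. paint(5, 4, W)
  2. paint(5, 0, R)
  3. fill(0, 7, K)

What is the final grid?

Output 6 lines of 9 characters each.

Answer: KKKKKKKKK
KKKYYKKKK
KKKYYKKKK
KKKKKKKKK
KKKKKKKKK
RKKKWKKKK

Derivation:
After op 1 paint(5,4,W):
GGGGGGGGG
GGGYYGGGG
GGGYYGGGG
GGGGGGGGG
GGGGGGGGG
GGGGWGGGG
After op 2 paint(5,0,R):
GGGGGGGGG
GGGYYGGGG
GGGYYGGGG
GGGGGGGGG
GGGGGGGGG
RGGGWGGGG
After op 3 fill(0,7,K) [48 cells changed]:
KKKKKKKKK
KKKYYKKKK
KKKYYKKKK
KKKKKKKKK
KKKKKKKKK
RKKKWKKKK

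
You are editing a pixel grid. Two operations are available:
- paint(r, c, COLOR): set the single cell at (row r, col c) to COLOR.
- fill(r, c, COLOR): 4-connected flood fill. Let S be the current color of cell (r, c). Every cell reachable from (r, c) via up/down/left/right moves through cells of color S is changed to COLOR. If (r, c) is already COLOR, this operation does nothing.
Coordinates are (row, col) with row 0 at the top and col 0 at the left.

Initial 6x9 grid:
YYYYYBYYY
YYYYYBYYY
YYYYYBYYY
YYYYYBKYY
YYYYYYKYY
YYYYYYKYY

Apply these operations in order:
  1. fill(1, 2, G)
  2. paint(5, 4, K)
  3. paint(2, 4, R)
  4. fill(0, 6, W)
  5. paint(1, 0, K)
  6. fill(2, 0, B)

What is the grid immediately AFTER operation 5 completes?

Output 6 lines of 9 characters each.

After op 1 fill(1,2,G) [32 cells changed]:
GGGGGBYYY
GGGGGBYYY
GGGGGBYYY
GGGGGBKYY
GGGGGGKYY
GGGGGGKYY
After op 2 paint(5,4,K):
GGGGGBYYY
GGGGGBYYY
GGGGGBYYY
GGGGGBKYY
GGGGGGKYY
GGGGKGKYY
After op 3 paint(2,4,R):
GGGGGBYYY
GGGGGBYYY
GGGGRBYYY
GGGGGBKYY
GGGGGGKYY
GGGGKGKYY
After op 4 fill(0,6,W) [15 cells changed]:
GGGGGBWWW
GGGGGBWWW
GGGGRBWWW
GGGGGBKWW
GGGGGGKWW
GGGGKGKWW
After op 5 paint(1,0,K):
GGGGGBWWW
KGGGGBWWW
GGGGRBWWW
GGGGGBKWW
GGGGGGKWW
GGGGKGKWW

Answer: GGGGGBWWW
KGGGGBWWW
GGGGRBWWW
GGGGGBKWW
GGGGGGKWW
GGGGKGKWW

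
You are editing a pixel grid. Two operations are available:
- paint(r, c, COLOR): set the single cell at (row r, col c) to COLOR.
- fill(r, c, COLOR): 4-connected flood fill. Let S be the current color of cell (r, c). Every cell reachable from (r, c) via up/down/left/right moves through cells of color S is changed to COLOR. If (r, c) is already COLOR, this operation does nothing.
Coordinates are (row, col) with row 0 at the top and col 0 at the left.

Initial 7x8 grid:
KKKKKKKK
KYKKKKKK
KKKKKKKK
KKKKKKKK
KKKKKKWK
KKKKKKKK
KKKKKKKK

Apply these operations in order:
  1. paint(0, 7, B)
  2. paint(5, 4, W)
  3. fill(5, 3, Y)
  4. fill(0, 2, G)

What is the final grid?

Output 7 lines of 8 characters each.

Answer: GGGGGGGB
GGGGGGGG
GGGGGGGG
GGGGGGGG
GGGGGGWG
GGGGWGGG
GGGGGGGG

Derivation:
After op 1 paint(0,7,B):
KKKKKKKB
KYKKKKKK
KKKKKKKK
KKKKKKKK
KKKKKKWK
KKKKKKKK
KKKKKKKK
After op 2 paint(5,4,W):
KKKKKKKB
KYKKKKKK
KKKKKKKK
KKKKKKKK
KKKKKKWK
KKKKWKKK
KKKKKKKK
After op 3 fill(5,3,Y) [52 cells changed]:
YYYYYYYB
YYYYYYYY
YYYYYYYY
YYYYYYYY
YYYYYYWY
YYYYWYYY
YYYYYYYY
After op 4 fill(0,2,G) [53 cells changed]:
GGGGGGGB
GGGGGGGG
GGGGGGGG
GGGGGGGG
GGGGGGWG
GGGGWGGG
GGGGGGGG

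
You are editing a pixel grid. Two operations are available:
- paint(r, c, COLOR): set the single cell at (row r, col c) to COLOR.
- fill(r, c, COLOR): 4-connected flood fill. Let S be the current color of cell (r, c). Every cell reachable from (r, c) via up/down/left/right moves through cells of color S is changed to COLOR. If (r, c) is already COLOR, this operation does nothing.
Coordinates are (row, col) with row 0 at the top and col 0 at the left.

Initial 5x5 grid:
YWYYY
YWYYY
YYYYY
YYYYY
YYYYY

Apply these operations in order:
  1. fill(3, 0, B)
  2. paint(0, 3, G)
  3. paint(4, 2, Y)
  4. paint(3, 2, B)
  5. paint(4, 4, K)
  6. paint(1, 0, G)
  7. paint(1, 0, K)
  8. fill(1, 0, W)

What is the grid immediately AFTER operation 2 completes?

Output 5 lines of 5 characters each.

After op 1 fill(3,0,B) [23 cells changed]:
BWBBB
BWBBB
BBBBB
BBBBB
BBBBB
After op 2 paint(0,3,G):
BWBGB
BWBBB
BBBBB
BBBBB
BBBBB

Answer: BWBGB
BWBBB
BBBBB
BBBBB
BBBBB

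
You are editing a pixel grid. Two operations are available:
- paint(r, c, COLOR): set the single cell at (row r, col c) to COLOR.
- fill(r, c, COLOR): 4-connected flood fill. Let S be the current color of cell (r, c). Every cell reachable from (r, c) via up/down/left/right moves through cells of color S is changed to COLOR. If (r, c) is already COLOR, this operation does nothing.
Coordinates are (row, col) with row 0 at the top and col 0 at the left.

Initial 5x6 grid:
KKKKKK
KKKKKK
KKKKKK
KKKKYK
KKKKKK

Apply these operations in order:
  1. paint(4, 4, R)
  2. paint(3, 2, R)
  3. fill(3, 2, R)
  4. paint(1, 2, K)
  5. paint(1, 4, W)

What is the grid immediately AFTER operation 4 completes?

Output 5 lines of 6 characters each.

After op 1 paint(4,4,R):
KKKKKK
KKKKKK
KKKKKK
KKKKYK
KKKKRK
After op 2 paint(3,2,R):
KKKKKK
KKKKKK
KKKKKK
KKRKYK
KKKKRK
After op 3 fill(3,2,R) [0 cells changed]:
KKKKKK
KKKKKK
KKKKKK
KKRKYK
KKKKRK
After op 4 paint(1,2,K):
KKKKKK
KKKKKK
KKKKKK
KKRKYK
KKKKRK

Answer: KKKKKK
KKKKKK
KKKKKK
KKRKYK
KKKKRK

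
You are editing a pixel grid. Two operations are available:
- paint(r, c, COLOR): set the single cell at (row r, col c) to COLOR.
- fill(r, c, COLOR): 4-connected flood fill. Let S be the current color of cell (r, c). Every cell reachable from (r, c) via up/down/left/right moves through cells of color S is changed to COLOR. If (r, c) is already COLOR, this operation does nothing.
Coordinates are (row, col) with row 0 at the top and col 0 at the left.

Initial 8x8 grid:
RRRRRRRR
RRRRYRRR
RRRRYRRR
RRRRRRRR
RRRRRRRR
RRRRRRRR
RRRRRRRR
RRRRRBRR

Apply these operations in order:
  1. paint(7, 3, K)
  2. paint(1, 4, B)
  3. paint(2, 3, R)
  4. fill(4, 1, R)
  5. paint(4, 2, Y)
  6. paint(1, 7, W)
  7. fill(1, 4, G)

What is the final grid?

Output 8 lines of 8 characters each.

After op 1 paint(7,3,K):
RRRRRRRR
RRRRYRRR
RRRRYRRR
RRRRRRRR
RRRRRRRR
RRRRRRRR
RRRRRRRR
RRRKRBRR
After op 2 paint(1,4,B):
RRRRRRRR
RRRRBRRR
RRRRYRRR
RRRRRRRR
RRRRRRRR
RRRRRRRR
RRRRRRRR
RRRKRBRR
After op 3 paint(2,3,R):
RRRRRRRR
RRRRBRRR
RRRRYRRR
RRRRRRRR
RRRRRRRR
RRRRRRRR
RRRRRRRR
RRRKRBRR
After op 4 fill(4,1,R) [0 cells changed]:
RRRRRRRR
RRRRBRRR
RRRRYRRR
RRRRRRRR
RRRRRRRR
RRRRRRRR
RRRRRRRR
RRRKRBRR
After op 5 paint(4,2,Y):
RRRRRRRR
RRRRBRRR
RRRRYRRR
RRRRRRRR
RRYRRRRR
RRRRRRRR
RRRRRRRR
RRRKRBRR
After op 6 paint(1,7,W):
RRRRRRRR
RRRRBRRW
RRRRYRRR
RRRRRRRR
RRYRRRRR
RRRRRRRR
RRRRRRRR
RRRKRBRR
After op 7 fill(1,4,G) [1 cells changed]:
RRRRRRRR
RRRRGRRW
RRRRYRRR
RRRRRRRR
RRYRRRRR
RRRRRRRR
RRRRRRRR
RRRKRBRR

Answer: RRRRRRRR
RRRRGRRW
RRRRYRRR
RRRRRRRR
RRYRRRRR
RRRRRRRR
RRRRRRRR
RRRKRBRR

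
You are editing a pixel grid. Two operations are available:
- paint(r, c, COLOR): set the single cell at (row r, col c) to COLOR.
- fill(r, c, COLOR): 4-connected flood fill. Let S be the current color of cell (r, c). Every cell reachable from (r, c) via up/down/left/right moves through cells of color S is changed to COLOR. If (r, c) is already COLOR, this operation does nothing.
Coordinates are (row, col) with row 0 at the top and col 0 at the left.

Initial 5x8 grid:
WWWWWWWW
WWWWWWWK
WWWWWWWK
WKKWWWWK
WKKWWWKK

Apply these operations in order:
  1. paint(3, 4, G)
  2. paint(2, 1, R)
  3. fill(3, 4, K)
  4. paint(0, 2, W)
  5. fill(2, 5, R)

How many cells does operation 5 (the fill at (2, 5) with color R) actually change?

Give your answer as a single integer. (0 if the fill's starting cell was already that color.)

After op 1 paint(3,4,G):
WWWWWWWW
WWWWWWWK
WWWWWWWK
WKKWGWWK
WKKWWWKK
After op 2 paint(2,1,R):
WWWWWWWW
WWWWWWWK
WRWWWWWK
WKKWGWWK
WKKWWWKK
After op 3 fill(3,4,K) [1 cells changed]:
WWWWWWWW
WWWWWWWK
WRWWWWWK
WKKWKWWK
WKKWWWKK
After op 4 paint(0,2,W):
WWWWWWWW
WWWWWWWK
WRWWWWWK
WKKWKWWK
WKKWWWKK
After op 5 fill(2,5,R) [29 cells changed]:
RRRRRRRR
RRRRRRRK
RRRRRRRK
RKKRKRRK
RKKRRRKK

Answer: 29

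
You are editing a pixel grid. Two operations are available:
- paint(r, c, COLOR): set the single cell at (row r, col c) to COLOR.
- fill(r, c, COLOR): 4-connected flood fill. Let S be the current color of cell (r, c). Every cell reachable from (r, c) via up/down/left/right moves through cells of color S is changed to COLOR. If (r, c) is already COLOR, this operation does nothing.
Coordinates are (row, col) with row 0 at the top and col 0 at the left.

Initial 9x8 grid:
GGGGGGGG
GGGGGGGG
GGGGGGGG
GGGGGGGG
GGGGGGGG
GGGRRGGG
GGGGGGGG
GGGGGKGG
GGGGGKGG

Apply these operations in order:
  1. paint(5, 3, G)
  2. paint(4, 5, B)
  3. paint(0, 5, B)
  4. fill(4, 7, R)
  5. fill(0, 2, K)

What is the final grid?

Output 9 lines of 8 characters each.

Answer: KKKKKBKK
KKKKKKKK
KKKKKKKK
KKKKKKKK
KKKKKBKK
KKKKKKKK
KKKKKKKK
KKKKKKKK
KKKKKKKK

Derivation:
After op 1 paint(5,3,G):
GGGGGGGG
GGGGGGGG
GGGGGGGG
GGGGGGGG
GGGGGGGG
GGGGRGGG
GGGGGGGG
GGGGGKGG
GGGGGKGG
After op 2 paint(4,5,B):
GGGGGGGG
GGGGGGGG
GGGGGGGG
GGGGGGGG
GGGGGBGG
GGGGRGGG
GGGGGGGG
GGGGGKGG
GGGGGKGG
After op 3 paint(0,5,B):
GGGGGBGG
GGGGGGGG
GGGGGGGG
GGGGGGGG
GGGGGBGG
GGGGRGGG
GGGGGGGG
GGGGGKGG
GGGGGKGG
After op 4 fill(4,7,R) [67 cells changed]:
RRRRRBRR
RRRRRRRR
RRRRRRRR
RRRRRRRR
RRRRRBRR
RRRRRRRR
RRRRRRRR
RRRRRKRR
RRRRRKRR
After op 5 fill(0,2,K) [68 cells changed]:
KKKKKBKK
KKKKKKKK
KKKKKKKK
KKKKKKKK
KKKKKBKK
KKKKKKKK
KKKKKKKK
KKKKKKKK
KKKKKKKK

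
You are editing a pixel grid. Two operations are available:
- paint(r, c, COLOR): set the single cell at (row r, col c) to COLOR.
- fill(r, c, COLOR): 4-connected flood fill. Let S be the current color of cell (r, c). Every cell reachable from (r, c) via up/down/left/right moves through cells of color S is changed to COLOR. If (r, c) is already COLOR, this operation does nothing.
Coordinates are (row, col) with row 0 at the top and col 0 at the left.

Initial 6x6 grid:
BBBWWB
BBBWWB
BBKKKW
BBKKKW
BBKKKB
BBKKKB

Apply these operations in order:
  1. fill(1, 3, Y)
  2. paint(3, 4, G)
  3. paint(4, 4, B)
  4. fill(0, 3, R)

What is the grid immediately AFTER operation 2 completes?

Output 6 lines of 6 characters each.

Answer: BBBYYB
BBBYYB
BBKKKW
BBKKGW
BBKKKB
BBKKKB

Derivation:
After op 1 fill(1,3,Y) [4 cells changed]:
BBBYYB
BBBYYB
BBKKKW
BBKKKW
BBKKKB
BBKKKB
After op 2 paint(3,4,G):
BBBYYB
BBBYYB
BBKKKW
BBKKGW
BBKKKB
BBKKKB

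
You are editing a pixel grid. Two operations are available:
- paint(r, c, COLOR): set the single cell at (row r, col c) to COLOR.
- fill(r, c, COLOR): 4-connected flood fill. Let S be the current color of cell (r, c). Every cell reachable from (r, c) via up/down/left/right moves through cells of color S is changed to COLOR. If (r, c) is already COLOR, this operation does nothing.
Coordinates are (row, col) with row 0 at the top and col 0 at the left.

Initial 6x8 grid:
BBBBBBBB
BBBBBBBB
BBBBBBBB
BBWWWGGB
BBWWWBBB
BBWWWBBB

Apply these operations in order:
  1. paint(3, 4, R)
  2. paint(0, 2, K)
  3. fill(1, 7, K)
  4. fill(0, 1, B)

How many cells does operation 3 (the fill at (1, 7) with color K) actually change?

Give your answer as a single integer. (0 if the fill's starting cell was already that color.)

After op 1 paint(3,4,R):
BBBBBBBB
BBBBBBBB
BBBBBBBB
BBWWRGGB
BBWWWBBB
BBWWWBBB
After op 2 paint(0,2,K):
BBKBBBBB
BBBBBBBB
BBBBBBBB
BBWWRGGB
BBWWWBBB
BBWWWBBB
After op 3 fill(1,7,K) [36 cells changed]:
KKKKKKKK
KKKKKKKK
KKKKKKKK
KKWWRGGK
KKWWWKKK
KKWWWKKK

Answer: 36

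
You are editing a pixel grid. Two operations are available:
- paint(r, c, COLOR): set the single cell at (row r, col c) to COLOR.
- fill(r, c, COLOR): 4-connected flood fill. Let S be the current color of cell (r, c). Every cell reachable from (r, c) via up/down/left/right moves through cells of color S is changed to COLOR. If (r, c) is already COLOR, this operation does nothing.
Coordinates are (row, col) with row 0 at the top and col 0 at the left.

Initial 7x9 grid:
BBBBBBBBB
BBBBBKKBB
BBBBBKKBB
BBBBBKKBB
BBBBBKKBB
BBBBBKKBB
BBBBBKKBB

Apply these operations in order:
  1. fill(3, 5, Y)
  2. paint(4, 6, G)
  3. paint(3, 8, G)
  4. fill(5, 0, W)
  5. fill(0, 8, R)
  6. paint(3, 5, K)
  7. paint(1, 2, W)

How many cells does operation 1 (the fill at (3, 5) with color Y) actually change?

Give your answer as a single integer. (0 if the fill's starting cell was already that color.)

Answer: 12

Derivation:
After op 1 fill(3,5,Y) [12 cells changed]:
BBBBBBBBB
BBBBBYYBB
BBBBBYYBB
BBBBBYYBB
BBBBBYYBB
BBBBBYYBB
BBBBBYYBB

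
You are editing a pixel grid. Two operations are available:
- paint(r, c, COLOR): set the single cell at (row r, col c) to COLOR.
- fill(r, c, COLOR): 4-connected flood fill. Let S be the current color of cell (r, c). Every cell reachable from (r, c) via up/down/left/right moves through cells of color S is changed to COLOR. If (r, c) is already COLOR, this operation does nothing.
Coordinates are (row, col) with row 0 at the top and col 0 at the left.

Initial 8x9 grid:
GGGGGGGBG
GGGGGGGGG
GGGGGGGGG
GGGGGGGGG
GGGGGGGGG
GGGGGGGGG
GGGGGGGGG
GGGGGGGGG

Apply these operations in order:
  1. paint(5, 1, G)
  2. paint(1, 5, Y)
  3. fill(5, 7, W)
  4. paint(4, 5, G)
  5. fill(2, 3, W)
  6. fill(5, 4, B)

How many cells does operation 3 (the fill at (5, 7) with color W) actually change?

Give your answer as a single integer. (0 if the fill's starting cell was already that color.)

After op 1 paint(5,1,G):
GGGGGGGBG
GGGGGGGGG
GGGGGGGGG
GGGGGGGGG
GGGGGGGGG
GGGGGGGGG
GGGGGGGGG
GGGGGGGGG
After op 2 paint(1,5,Y):
GGGGGGGBG
GGGGGYGGG
GGGGGGGGG
GGGGGGGGG
GGGGGGGGG
GGGGGGGGG
GGGGGGGGG
GGGGGGGGG
After op 3 fill(5,7,W) [70 cells changed]:
WWWWWWWBW
WWWWWYWWW
WWWWWWWWW
WWWWWWWWW
WWWWWWWWW
WWWWWWWWW
WWWWWWWWW
WWWWWWWWW

Answer: 70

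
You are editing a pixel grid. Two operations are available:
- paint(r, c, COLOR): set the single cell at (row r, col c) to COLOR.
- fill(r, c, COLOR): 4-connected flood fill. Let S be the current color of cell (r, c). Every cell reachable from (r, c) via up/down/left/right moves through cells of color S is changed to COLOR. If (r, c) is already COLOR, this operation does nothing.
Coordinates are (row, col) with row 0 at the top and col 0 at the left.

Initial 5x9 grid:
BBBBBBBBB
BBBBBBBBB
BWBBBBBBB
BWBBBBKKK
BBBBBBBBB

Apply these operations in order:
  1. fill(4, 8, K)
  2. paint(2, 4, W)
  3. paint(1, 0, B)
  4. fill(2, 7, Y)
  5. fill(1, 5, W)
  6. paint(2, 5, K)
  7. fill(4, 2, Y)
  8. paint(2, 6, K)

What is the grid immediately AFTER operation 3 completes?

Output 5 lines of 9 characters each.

After op 1 fill(4,8,K) [40 cells changed]:
KKKKKKKKK
KKKKKKKKK
KWKKKKKKK
KWKKKKKKK
KKKKKKKKK
After op 2 paint(2,4,W):
KKKKKKKKK
KKKKKKKKK
KWKKWKKKK
KWKKKKKKK
KKKKKKKKK
After op 3 paint(1,0,B):
KKKKKKKKK
BKKKKKKKK
KWKKWKKKK
KWKKKKKKK
KKKKKKKKK

Answer: KKKKKKKKK
BKKKKKKKK
KWKKWKKKK
KWKKKKKKK
KKKKKKKKK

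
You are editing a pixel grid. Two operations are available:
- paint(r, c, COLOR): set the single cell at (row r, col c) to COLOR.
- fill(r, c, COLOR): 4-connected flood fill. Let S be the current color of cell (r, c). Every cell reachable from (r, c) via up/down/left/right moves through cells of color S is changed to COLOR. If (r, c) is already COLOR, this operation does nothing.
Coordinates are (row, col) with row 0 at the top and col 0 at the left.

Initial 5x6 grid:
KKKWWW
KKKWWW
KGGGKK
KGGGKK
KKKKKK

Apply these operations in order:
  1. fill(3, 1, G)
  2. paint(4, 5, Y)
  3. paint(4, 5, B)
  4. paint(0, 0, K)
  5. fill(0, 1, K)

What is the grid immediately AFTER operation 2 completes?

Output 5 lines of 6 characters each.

After op 1 fill(3,1,G) [0 cells changed]:
KKKWWW
KKKWWW
KGGGKK
KGGGKK
KKKKKK
After op 2 paint(4,5,Y):
KKKWWW
KKKWWW
KGGGKK
KGGGKK
KKKKKY

Answer: KKKWWW
KKKWWW
KGGGKK
KGGGKK
KKKKKY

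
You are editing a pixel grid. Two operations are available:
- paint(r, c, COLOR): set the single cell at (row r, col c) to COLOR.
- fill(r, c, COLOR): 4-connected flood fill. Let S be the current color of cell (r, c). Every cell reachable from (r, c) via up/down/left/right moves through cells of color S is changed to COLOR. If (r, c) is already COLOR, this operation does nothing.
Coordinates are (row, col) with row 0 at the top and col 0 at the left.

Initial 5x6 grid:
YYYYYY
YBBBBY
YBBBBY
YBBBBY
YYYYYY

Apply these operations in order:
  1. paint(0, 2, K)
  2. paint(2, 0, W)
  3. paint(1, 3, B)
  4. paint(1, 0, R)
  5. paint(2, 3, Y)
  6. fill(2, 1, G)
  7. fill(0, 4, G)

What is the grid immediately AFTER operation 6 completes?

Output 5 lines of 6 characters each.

After op 1 paint(0,2,K):
YYKYYY
YBBBBY
YBBBBY
YBBBBY
YYYYYY
After op 2 paint(2,0,W):
YYKYYY
YBBBBY
WBBBBY
YBBBBY
YYYYYY
After op 3 paint(1,3,B):
YYKYYY
YBBBBY
WBBBBY
YBBBBY
YYYYYY
After op 4 paint(1,0,R):
YYKYYY
RBBBBY
WBBBBY
YBBBBY
YYYYYY
After op 5 paint(2,3,Y):
YYKYYY
RBBBBY
WBBYBY
YBBBBY
YYYYYY
After op 6 fill(2,1,G) [11 cells changed]:
YYKYYY
RGGGGY
WGGYGY
YGGGGY
YYYYYY

Answer: YYKYYY
RGGGGY
WGGYGY
YGGGGY
YYYYYY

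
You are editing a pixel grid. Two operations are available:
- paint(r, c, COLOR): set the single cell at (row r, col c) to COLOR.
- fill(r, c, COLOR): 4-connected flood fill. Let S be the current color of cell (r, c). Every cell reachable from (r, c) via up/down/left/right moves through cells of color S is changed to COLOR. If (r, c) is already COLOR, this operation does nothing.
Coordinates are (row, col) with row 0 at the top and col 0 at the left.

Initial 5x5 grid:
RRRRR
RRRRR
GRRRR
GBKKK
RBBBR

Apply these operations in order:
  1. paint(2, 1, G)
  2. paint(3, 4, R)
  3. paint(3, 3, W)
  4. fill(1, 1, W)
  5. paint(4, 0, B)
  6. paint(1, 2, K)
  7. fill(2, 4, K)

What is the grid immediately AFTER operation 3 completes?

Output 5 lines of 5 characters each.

After op 1 paint(2,1,G):
RRRRR
RRRRR
GGRRR
GBKKK
RBBBR
After op 2 paint(3,4,R):
RRRRR
RRRRR
GGRRR
GBKKR
RBBBR
After op 3 paint(3,3,W):
RRRRR
RRRRR
GGRRR
GBKWR
RBBBR

Answer: RRRRR
RRRRR
GGRRR
GBKWR
RBBBR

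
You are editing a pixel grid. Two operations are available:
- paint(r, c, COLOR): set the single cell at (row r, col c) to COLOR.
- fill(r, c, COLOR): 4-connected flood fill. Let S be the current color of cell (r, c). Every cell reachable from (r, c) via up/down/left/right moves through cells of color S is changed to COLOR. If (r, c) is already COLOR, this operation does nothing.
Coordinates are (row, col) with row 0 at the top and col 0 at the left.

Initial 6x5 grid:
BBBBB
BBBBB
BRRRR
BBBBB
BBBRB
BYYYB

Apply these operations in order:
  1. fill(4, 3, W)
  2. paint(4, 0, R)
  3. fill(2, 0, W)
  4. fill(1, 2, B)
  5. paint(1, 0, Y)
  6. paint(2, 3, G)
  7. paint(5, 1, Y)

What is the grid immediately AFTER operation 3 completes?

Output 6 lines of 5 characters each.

Answer: WWWWW
WWWWW
WRRRR
WWWWW
RWWWW
BYYYW

Derivation:
After op 1 fill(4,3,W) [1 cells changed]:
BBBBB
BBBBB
BRRRR
BBBBB
BBBWB
BYYYB
After op 2 paint(4,0,R):
BBBBB
BBBBB
BRRRR
BBBBB
RBBWB
BYYYB
After op 3 fill(2,0,W) [20 cells changed]:
WWWWW
WWWWW
WRRRR
WWWWW
RWWWW
BYYYW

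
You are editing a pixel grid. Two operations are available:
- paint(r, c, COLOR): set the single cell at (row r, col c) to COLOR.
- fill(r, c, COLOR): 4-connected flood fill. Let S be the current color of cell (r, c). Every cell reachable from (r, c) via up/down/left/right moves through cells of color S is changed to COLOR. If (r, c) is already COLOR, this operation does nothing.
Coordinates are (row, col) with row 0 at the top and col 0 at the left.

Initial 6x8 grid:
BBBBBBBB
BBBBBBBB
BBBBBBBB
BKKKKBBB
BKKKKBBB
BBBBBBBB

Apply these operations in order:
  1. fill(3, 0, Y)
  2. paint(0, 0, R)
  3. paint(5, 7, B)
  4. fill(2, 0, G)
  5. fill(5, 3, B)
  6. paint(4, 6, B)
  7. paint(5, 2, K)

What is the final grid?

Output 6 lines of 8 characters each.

After op 1 fill(3,0,Y) [40 cells changed]:
YYYYYYYY
YYYYYYYY
YYYYYYYY
YKKKKYYY
YKKKKYYY
YYYYYYYY
After op 2 paint(0,0,R):
RYYYYYYY
YYYYYYYY
YYYYYYYY
YKKKKYYY
YKKKKYYY
YYYYYYYY
After op 3 paint(5,7,B):
RYYYYYYY
YYYYYYYY
YYYYYYYY
YKKKKYYY
YKKKKYYY
YYYYYYYB
After op 4 fill(2,0,G) [38 cells changed]:
RGGGGGGG
GGGGGGGG
GGGGGGGG
GKKKKGGG
GKKKKGGG
GGGGGGGB
After op 5 fill(5,3,B) [38 cells changed]:
RBBBBBBB
BBBBBBBB
BBBBBBBB
BKKKKBBB
BKKKKBBB
BBBBBBBB
After op 6 paint(4,6,B):
RBBBBBBB
BBBBBBBB
BBBBBBBB
BKKKKBBB
BKKKKBBB
BBBBBBBB
After op 7 paint(5,2,K):
RBBBBBBB
BBBBBBBB
BBBBBBBB
BKKKKBBB
BKKKKBBB
BBKBBBBB

Answer: RBBBBBBB
BBBBBBBB
BBBBBBBB
BKKKKBBB
BKKKKBBB
BBKBBBBB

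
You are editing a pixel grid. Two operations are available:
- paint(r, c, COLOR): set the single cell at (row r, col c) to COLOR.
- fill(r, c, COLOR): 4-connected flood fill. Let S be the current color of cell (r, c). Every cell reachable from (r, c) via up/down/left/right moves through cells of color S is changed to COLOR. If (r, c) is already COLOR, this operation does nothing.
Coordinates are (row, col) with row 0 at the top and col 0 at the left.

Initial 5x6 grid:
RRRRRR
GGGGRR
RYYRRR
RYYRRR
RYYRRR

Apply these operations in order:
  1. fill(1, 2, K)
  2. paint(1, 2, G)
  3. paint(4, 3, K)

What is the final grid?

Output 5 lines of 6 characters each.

After op 1 fill(1,2,K) [4 cells changed]:
RRRRRR
KKKKRR
RYYRRR
RYYRRR
RYYRRR
After op 2 paint(1,2,G):
RRRRRR
KKGKRR
RYYRRR
RYYRRR
RYYRRR
After op 3 paint(4,3,K):
RRRRRR
KKGKRR
RYYRRR
RYYRRR
RYYKRR

Answer: RRRRRR
KKGKRR
RYYRRR
RYYRRR
RYYKRR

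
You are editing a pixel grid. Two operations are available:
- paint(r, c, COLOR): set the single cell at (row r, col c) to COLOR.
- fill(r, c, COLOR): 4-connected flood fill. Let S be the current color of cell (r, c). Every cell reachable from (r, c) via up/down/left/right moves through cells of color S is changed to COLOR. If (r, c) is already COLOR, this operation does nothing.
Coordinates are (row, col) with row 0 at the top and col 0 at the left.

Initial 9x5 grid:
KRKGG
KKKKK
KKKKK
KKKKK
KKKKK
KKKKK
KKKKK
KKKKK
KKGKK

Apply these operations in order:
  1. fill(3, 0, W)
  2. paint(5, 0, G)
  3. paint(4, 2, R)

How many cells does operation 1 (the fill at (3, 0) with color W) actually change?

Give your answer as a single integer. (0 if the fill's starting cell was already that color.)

After op 1 fill(3,0,W) [41 cells changed]:
WRWGG
WWWWW
WWWWW
WWWWW
WWWWW
WWWWW
WWWWW
WWWWW
WWGWW

Answer: 41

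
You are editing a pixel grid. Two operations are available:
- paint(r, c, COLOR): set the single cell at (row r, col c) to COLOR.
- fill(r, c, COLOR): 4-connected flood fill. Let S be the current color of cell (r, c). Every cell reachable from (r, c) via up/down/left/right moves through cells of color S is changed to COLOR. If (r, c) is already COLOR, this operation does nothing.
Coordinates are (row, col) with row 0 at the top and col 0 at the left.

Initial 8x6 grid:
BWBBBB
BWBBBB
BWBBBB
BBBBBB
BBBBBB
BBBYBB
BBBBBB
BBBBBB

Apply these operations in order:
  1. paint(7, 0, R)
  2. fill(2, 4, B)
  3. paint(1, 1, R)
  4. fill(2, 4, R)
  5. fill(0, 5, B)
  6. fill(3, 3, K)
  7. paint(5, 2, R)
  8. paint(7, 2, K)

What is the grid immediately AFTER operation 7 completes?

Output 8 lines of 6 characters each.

Answer: KWKKKK
KKKKKK
KWKKKK
KKKKKK
KKKKKK
KKRYKK
KKKKKK
KKKKKK

Derivation:
After op 1 paint(7,0,R):
BWBBBB
BWBBBB
BWBBBB
BBBBBB
BBBBBB
BBBYBB
BBBBBB
RBBBBB
After op 2 fill(2,4,B) [0 cells changed]:
BWBBBB
BWBBBB
BWBBBB
BBBBBB
BBBBBB
BBBYBB
BBBBBB
RBBBBB
After op 3 paint(1,1,R):
BWBBBB
BRBBBB
BWBBBB
BBBBBB
BBBBBB
BBBYBB
BBBBBB
RBBBBB
After op 4 fill(2,4,R) [43 cells changed]:
RWRRRR
RRRRRR
RWRRRR
RRRRRR
RRRRRR
RRRYRR
RRRRRR
RRRRRR
After op 5 fill(0,5,B) [45 cells changed]:
BWBBBB
BBBBBB
BWBBBB
BBBBBB
BBBBBB
BBBYBB
BBBBBB
BBBBBB
After op 6 fill(3,3,K) [45 cells changed]:
KWKKKK
KKKKKK
KWKKKK
KKKKKK
KKKKKK
KKKYKK
KKKKKK
KKKKKK
After op 7 paint(5,2,R):
KWKKKK
KKKKKK
KWKKKK
KKKKKK
KKKKKK
KKRYKK
KKKKKK
KKKKKK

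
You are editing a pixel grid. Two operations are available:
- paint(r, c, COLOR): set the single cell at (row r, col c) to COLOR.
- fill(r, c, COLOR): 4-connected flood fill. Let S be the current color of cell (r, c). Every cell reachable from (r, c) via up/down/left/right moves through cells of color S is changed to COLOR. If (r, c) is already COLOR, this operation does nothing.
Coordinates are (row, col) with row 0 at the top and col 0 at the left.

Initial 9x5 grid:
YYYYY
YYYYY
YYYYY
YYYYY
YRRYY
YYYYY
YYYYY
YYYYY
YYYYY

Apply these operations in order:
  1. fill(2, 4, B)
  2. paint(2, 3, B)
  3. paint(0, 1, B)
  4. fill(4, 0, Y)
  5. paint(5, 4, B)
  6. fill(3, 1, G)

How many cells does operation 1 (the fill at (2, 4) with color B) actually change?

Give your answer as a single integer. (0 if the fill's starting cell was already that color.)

After op 1 fill(2,4,B) [43 cells changed]:
BBBBB
BBBBB
BBBBB
BBBBB
BRRBB
BBBBB
BBBBB
BBBBB
BBBBB

Answer: 43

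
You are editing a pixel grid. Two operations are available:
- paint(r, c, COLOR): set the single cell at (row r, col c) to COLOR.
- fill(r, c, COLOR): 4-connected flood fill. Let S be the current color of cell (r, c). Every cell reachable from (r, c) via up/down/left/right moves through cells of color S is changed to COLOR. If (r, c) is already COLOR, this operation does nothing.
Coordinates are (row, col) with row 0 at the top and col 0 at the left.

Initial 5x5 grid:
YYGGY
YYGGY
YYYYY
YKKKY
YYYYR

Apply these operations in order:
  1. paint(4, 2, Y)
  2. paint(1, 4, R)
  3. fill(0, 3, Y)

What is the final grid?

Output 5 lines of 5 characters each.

After op 1 paint(4,2,Y):
YYGGY
YYGGY
YYYYY
YKKKY
YYYYR
After op 2 paint(1,4,R):
YYGGY
YYGGR
YYYYY
YKKKY
YYYYR
After op 3 fill(0,3,Y) [4 cells changed]:
YYYYY
YYYYR
YYYYY
YKKKY
YYYYR

Answer: YYYYY
YYYYR
YYYYY
YKKKY
YYYYR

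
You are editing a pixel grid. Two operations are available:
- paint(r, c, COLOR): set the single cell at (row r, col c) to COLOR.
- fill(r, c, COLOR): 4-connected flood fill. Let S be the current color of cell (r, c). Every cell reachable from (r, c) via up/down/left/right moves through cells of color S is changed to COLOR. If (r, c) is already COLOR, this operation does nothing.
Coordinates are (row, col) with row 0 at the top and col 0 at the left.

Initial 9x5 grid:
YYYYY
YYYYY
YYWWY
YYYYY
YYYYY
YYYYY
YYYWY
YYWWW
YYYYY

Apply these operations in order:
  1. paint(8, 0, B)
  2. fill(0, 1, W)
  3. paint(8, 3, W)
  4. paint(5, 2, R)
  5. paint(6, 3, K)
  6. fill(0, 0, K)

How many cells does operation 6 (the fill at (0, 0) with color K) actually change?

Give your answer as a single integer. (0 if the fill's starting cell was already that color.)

Answer: 42

Derivation:
After op 1 paint(8,0,B):
YYYYY
YYYYY
YYWWY
YYYYY
YYYYY
YYYYY
YYYWY
YYWWW
BYYYY
After op 2 fill(0,1,W) [38 cells changed]:
WWWWW
WWWWW
WWWWW
WWWWW
WWWWW
WWWWW
WWWWW
WWWWW
BWWWW
After op 3 paint(8,3,W):
WWWWW
WWWWW
WWWWW
WWWWW
WWWWW
WWWWW
WWWWW
WWWWW
BWWWW
After op 4 paint(5,2,R):
WWWWW
WWWWW
WWWWW
WWWWW
WWWWW
WWRWW
WWWWW
WWWWW
BWWWW
After op 5 paint(6,3,K):
WWWWW
WWWWW
WWWWW
WWWWW
WWWWW
WWRWW
WWWKW
WWWWW
BWWWW
After op 6 fill(0,0,K) [42 cells changed]:
KKKKK
KKKKK
KKKKK
KKKKK
KKKKK
KKRKK
KKKKK
KKKKK
BKKKK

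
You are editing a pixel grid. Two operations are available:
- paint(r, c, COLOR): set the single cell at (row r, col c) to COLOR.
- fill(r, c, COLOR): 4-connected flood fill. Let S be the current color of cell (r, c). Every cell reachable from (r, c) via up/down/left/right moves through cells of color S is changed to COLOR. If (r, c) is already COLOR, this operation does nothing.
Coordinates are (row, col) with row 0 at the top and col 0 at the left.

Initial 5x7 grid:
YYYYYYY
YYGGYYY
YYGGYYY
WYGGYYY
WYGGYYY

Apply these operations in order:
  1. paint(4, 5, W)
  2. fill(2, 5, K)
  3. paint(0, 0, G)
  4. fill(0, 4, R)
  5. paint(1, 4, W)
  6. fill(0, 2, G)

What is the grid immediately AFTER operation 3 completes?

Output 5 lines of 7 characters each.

Answer: GKKKKKK
KKGGKKK
KKGGKKK
WKGGKKK
WKGGKWK

Derivation:
After op 1 paint(4,5,W):
YYYYYYY
YYGGYYY
YYGGYYY
WYGGYYY
WYGGYWY
After op 2 fill(2,5,K) [24 cells changed]:
KKKKKKK
KKGGKKK
KKGGKKK
WKGGKKK
WKGGKWK
After op 3 paint(0,0,G):
GKKKKKK
KKGGKKK
KKGGKKK
WKGGKKK
WKGGKWK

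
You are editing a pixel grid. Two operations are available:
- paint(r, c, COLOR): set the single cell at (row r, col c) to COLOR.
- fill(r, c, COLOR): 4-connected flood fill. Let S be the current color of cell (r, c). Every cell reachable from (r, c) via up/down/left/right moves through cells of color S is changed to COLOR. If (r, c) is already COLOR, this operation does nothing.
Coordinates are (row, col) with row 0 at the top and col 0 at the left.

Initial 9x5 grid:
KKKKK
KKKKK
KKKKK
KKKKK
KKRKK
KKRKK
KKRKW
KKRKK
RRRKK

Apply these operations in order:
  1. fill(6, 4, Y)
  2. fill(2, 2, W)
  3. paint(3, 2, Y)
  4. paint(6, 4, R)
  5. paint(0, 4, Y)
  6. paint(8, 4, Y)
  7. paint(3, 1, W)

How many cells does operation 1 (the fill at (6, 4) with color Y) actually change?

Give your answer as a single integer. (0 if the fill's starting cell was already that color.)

After op 1 fill(6,4,Y) [1 cells changed]:
KKKKK
KKKKK
KKKKK
KKKKK
KKRKK
KKRKK
KKRKY
KKRKK
RRRKK

Answer: 1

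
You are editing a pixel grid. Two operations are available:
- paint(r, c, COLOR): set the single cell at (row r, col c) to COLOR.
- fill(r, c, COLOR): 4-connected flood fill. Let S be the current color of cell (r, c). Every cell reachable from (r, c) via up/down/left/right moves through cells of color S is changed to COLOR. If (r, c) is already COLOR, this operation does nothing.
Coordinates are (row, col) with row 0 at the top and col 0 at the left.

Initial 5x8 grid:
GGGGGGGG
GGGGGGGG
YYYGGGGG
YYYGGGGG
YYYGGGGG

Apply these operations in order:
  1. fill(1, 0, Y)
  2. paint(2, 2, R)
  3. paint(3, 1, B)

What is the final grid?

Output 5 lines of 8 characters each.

Answer: YYYYYYYY
YYYYYYYY
YYRYYYYY
YBYYYYYY
YYYYYYYY

Derivation:
After op 1 fill(1,0,Y) [31 cells changed]:
YYYYYYYY
YYYYYYYY
YYYYYYYY
YYYYYYYY
YYYYYYYY
After op 2 paint(2,2,R):
YYYYYYYY
YYYYYYYY
YYRYYYYY
YYYYYYYY
YYYYYYYY
After op 3 paint(3,1,B):
YYYYYYYY
YYYYYYYY
YYRYYYYY
YBYYYYYY
YYYYYYYY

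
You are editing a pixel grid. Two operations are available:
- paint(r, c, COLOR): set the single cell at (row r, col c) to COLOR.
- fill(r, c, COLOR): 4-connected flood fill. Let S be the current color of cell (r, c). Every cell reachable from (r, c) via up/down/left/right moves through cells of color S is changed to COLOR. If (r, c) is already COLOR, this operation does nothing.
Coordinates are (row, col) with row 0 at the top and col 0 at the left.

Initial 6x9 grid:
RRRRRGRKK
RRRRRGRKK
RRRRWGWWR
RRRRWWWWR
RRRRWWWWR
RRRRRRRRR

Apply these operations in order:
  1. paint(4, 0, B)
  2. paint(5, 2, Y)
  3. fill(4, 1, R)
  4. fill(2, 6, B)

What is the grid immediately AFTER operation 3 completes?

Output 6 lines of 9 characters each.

Answer: RRRRRGRKK
RRRRRGRKK
RRRRWGWWR
RRRRWWWWR
BRRRWWWWR
RRYRRRRRR

Derivation:
After op 1 paint(4,0,B):
RRRRRGRKK
RRRRRGRKK
RRRRWGWWR
RRRRWWWWR
BRRRWWWWR
RRRRRRRRR
After op 2 paint(5,2,Y):
RRRRRGRKK
RRRRRGRKK
RRRRWGWWR
RRRRWWWWR
BRRRWWWWR
RRYRRRRRR
After op 3 fill(4,1,R) [0 cells changed]:
RRRRRGRKK
RRRRRGRKK
RRRRWGWWR
RRRRWWWWR
BRRRWWWWR
RRYRRRRRR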